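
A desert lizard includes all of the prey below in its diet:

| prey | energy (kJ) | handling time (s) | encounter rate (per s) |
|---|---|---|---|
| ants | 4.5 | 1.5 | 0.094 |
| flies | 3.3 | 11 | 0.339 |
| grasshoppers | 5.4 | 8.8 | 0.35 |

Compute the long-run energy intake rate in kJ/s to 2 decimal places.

R = (0.094×4.5 + 0.339×3.3 + 0.35×5.4) / (1 + 0.094×1.5 + 0.339×11 + 0.35×8.8) = 3.432/7.95 = 0.4317 kJ/s.

0.43 kJ/s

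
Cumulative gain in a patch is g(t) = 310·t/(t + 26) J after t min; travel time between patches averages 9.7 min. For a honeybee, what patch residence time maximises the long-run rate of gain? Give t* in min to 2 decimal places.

Maximise g(t)/(T+t): set derivative to zero → g'(t)(T+t) = g(t).
g'(t) = 310·26/(t + 26)². Setting 310·26/(t+26)² = 310t/[(t+26)(9.7+t)] gives 26(9.7+t) = t(t+26), so t² = 26×9.7 = 252.2.
t* = √252.2 = 15.88 min.

15.88 min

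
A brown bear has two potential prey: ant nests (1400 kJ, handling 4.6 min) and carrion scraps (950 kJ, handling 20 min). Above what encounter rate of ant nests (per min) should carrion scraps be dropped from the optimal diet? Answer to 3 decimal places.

The zero-one rule: include carrion scraps iff E₂/h₂ > λE₁/(1+λh₁). Equality gives the switch point.
λE₁h₂ = E₂ + λE₂h₁ ⇒ λ = E₂/(E₁h₂ − E₂h₁) = 950/(2.8e+04 − 4370) = 0.0402 per min.

0.040 per min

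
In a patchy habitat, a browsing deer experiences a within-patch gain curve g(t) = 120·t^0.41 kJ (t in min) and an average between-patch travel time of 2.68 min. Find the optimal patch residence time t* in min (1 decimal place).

1.9 min

By the marginal value theorem, leave when the instantaneous gain rate g'(t) equals the habitat-wide average g(t)/(T + t).
g'(t) = 0.41·120·t^-0.59. Setting 0.41·120·t^-0.59 = 120·t^0.41/(2.68+t) gives 0.41(2.68+t) = t, so 0.59·t = 0.41×2.68.
t* = 0.41×2.68/0.59 = 1.862 min.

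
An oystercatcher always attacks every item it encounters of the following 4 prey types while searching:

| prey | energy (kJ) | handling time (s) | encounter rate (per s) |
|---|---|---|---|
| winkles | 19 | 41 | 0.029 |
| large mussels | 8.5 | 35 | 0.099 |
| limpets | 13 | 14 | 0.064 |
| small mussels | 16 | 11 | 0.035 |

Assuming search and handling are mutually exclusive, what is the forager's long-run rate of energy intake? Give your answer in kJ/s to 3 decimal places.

R = (0.029×19 + 0.099×8.5 + 0.064×13 + 0.035×16) / (1 + 0.029×41 + 0.099×35 + 0.064×14 + 0.035×11) = 2.785/6.935 = 0.4015 kJ/s.

0.402 kJ/s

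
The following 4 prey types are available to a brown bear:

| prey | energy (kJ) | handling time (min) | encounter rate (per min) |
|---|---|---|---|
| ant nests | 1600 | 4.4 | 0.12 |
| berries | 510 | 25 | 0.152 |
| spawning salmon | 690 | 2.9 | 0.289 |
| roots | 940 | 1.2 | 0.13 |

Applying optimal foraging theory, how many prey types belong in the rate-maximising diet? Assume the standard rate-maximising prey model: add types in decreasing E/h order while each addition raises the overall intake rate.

E/h in descending order: roots 783, ant nests 364, spawning salmon 238, berries 20.4 kJ/min. The optimal diet is the largest prefix of this list for which every included type satisfies E_i/h_i > R on the types above it.
Rate on top 1: 105.7. ant nests: 364 > 105.7 → include.
Rate on top 2: 186.6. spawning salmon: 238 > 186.6 → include.
Rate on top 3: 203.6. berries: 20.4 < 203.6 → exclude; stop.
Optimal diet: roots, ant nests, spawning salmon — 3 of 4 types.

3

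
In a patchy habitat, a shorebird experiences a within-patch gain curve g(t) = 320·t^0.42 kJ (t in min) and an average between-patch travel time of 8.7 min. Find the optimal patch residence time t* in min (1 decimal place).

6.3 min

Maximise g(t)/(T+t): set derivative to zero → g'(t)(T+t) = g(t).
g'(t) = 0.42·320·t^-0.58. Setting 0.42·320·t^-0.58 = 320·t^0.42/(8.7+t) gives 0.42(8.7+t) = t, so 0.58·t = 0.42×8.7.
t* = 0.42×8.7/0.58 = 6.3 min.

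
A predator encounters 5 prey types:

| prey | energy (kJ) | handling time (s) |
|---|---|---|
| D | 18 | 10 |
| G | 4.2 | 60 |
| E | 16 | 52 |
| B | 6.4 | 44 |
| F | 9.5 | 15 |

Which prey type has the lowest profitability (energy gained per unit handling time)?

Profitability E/h (kJ/s): D = 18/10 = 1.8, G = 4.2/60 = 0.07, E = 16/52 = 0.308, B = 6.4/44 = 0.145, F = 9.5/15 = 0.633.
Ranked: D > F > E > B > G.

G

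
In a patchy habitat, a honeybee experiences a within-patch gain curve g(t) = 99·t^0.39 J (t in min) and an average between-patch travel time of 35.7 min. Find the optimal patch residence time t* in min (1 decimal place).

Maximise g(t)/(T+t): set derivative to zero → g'(t)(T+t) = g(t).
g'(t) = 0.39·99·t^-0.61. Setting 0.39·99·t^-0.61 = 99·t^0.39/(35.7+t) gives 0.39(35.7+t) = t, so 0.61·t = 0.39×35.7.
t* = 0.39×35.7/0.61 = 22.82 min.

22.8 min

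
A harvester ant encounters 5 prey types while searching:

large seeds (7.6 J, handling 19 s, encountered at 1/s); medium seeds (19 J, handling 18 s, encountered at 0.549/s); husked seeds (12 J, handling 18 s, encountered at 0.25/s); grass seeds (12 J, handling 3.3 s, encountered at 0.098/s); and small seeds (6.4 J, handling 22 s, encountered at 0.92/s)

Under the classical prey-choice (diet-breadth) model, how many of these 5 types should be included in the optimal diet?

E/h in descending order: grass seeds 3.64, medium seeds 1.06, husked seeds 0.667, large seeds 0.4, small seeds 0.291 J/s. The optimal diet is the largest prefix of this list for which every included type satisfies E_i/h_i > R on the types above it.
Rate on top 1: 0.8886. medium seeds: 1.06 > 0.8886 → include.
Rate on top 2: 1.036. husked seeds: 0.667 < 1.036 → exclude; stop.
Optimal diet: grass seeds, medium seeds — 2 of 5 types.

2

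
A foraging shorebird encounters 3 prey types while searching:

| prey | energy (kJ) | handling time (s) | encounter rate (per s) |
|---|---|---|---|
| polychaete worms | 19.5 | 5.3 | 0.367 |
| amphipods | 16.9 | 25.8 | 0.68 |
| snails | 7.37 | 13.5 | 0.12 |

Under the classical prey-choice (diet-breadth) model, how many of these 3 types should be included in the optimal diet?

1

Rank by E/h (kJ/s): polychaete worms 3.68, amphipods 0.655, snails 0.546. Include each in turn until the next type's E/h falls below the running intake rate.
Rate on top 1: 2.43. amphipods: 0.655 < 2.43 → exclude; stop.
Optimal diet: polychaete worms — 1 of 3 types.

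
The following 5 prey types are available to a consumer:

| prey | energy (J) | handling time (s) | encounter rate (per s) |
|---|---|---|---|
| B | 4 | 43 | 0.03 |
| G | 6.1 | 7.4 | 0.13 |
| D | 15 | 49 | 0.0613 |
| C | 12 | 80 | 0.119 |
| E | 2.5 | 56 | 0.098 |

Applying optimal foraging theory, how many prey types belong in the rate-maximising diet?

Rank by E/h (J/s): G 0.824, D 0.306, C 0.15, B 0.093, E 0.0446. Include each in turn until the next type's E/h falls below the running intake rate.
Rate on top 1: 0.4042. D: 0.306 < 0.4042 → exclude; stop.
Optimal diet: G — 1 of 5 types.

1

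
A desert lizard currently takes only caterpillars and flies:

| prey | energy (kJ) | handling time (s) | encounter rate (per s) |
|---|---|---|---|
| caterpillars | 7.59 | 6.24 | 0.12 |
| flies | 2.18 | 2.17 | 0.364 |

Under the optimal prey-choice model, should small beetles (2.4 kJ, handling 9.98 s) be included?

Intake rate on the current diet: R = (0.12×7.59 + 0.364×2.18) / (1 + 0.12×6.24 + 0.364×2.17) = 1.704/2.539 = 0.6713 kJ/s.
Profitability of small beetles: 2.4/9.98 = 0.2405 kJ/s.
Since 0.2405 < R, time spent handling small beetles is better spent searching.

No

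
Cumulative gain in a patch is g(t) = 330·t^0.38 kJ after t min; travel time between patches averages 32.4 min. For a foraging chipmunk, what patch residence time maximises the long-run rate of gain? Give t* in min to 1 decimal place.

19.9 min

By the marginal value theorem, leave when the instantaneous gain rate g'(t) equals the habitat-wide average g(t)/(T + t).
g'(t) = 0.38·330·t^-0.62. Setting 0.38·330·t^-0.62 = 330·t^0.38/(32.4+t) gives 0.38(32.4+t) = t, so 0.62·t = 0.38×32.4.
t* = 0.38×32.4/0.62 = 19.86 min.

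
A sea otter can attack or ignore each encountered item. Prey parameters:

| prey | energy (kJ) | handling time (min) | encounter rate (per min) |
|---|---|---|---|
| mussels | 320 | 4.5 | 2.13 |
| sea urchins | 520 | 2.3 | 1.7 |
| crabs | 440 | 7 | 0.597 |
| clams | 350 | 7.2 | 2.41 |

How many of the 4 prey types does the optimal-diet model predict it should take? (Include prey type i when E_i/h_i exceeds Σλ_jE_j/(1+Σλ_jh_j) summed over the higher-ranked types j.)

1

Rank by E/h (kJ/min): sea urchins 226, mussels 71.1, crabs 62.9, clams 48.6. Include each in turn until the next type's E/h falls below the running intake rate.
Rate on top 1: 180. mussels: 71.1 < 180 → exclude; stop.
Optimal diet: sea urchins — 1 of 4 types.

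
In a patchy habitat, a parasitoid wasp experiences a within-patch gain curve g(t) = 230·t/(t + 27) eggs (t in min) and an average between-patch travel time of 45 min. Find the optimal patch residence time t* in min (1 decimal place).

By the marginal value theorem, leave when the instantaneous gain rate g'(t) equals the habitat-wide average g(t)/(T + t).
g'(t) = 230·27/(t + 27)². Setting 230·27/(t+27)² = 230t/[(t+27)(45+t)] gives 27(45+t) = t(t+27), so t² = 27×45 = 1215.
t* = √1215 = 34.86 min.

34.9 min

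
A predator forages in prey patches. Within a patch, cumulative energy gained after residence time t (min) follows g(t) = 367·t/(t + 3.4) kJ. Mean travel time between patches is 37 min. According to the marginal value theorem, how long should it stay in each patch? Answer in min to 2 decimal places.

Optimal t* satisfies g'(t*) = g(t*)/(T + t*).
g'(t) = 367·3.4/(t + 3.4)². Setting 367·3.4/(t+3.4)² = 367t/[(t+3.4)(37+t)] gives 3.4(37+t) = t(t+3.4), so t² = 3.4×37 = 125.8.
t* = √125.8 = 11.22 min.

11.22 min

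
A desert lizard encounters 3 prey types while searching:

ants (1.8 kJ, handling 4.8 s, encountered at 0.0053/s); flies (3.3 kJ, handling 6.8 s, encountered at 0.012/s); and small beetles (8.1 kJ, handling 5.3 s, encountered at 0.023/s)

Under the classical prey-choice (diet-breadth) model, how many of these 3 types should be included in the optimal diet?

Profitabilities (E/h, kJ/s): small beetles 1.53, flies 0.485, ants 0.375. Add prey in this order while the next type's profitability exceeds the intake rate on those already taken.
Rate on top 1: 0.1661. flies: 0.485 > 0.1661 → include.
Rate on top 2: 0.1877. ants: 0.375 > 0.1877 → include.
Optimal diet: small beetles, flies, ants — 3 of 3 types.

3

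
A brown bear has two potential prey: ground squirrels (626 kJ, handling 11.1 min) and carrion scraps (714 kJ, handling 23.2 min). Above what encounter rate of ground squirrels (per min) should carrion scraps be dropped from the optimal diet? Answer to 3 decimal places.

Drop carrion scraps once their profitability E₂/h₂ falls below the rate achievable on ground squirrels alone: E₂/h₂ = λE₁/(1 + λh₁).
Solve for λ: λE₁h₂ = E₂(1 + λh₁) → λ(E₁h₂ − E₂h₁) = E₂ → λ = E₂/(E₁h₂ − E₂h₁).
λ = 714/(626×23.2 − 714×11.1) = 714/6598 = 0.1082 per min.

0.108 per min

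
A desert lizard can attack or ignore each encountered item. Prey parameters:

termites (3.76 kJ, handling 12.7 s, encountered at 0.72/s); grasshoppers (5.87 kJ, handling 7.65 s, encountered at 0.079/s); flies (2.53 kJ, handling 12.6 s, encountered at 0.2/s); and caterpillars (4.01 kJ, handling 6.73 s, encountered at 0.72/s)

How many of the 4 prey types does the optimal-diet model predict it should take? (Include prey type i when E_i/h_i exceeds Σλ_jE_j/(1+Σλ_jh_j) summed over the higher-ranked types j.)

Rank by E/h (kJ/s): grasshoppers 0.767, caterpillars 0.596, termites 0.296, flies 0.201. Include each in turn until the next type's E/h falls below the running intake rate.
Rate on top 1: 0.289. caterpillars: 0.596 > 0.289 → include.
Rate on top 2: 0.5195. termites: 0.296 < 0.5195 → exclude; stop.
Optimal diet: grasshoppers, caterpillars — 2 of 4 types.

2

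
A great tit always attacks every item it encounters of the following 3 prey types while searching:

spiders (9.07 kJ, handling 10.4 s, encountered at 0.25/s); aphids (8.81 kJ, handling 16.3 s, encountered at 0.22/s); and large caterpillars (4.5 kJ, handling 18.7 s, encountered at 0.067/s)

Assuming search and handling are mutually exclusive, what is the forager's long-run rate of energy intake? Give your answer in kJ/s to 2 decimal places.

R = (0.25×9.07 + 0.22×8.81 + 0.067×4.5) / (1 + 0.25×10.4 + 0.22×16.3 + 0.067×18.7) = 4.507/8.439 = 0.5341 kJ/s.

0.53 kJ/s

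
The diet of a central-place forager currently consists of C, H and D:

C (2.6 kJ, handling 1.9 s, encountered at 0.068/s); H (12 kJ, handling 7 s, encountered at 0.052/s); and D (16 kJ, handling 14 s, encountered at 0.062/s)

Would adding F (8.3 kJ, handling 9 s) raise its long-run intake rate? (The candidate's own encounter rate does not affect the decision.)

On C, H and D alone, R = ΣλE/(1+Σλh) = 1.793/2.361 = 0.7593 kJ/s.
Profitability of F: 8.3/9 = 0.9222 kJ/s.
Since 0.9222 > R, including F increases the long-run rate.

Yes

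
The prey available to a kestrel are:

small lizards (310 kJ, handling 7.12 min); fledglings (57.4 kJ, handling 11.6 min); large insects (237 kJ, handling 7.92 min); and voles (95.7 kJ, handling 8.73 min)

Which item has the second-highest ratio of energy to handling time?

Profitability E/h (kJ/min): small lizards = 310/7.12 = 43.5, fledglings = 57.4/11.6 = 4.95, large insects = 237/7.92 = 29.9, voles = 95.7/8.73 = 11.
Ranked: small lizards > large insects > voles > fledglings.

large insects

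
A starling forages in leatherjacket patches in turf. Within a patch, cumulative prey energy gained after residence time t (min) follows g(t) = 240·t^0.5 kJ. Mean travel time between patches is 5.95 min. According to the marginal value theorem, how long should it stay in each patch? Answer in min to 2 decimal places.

Maximise g(t)/(T+t): set derivative to zero → g'(t)(T+t) = g(t).
g'(t) = 0.5·240·t^-0.5. Setting 0.5·240·t^-0.5 = 240·t^0.5/(5.95+t) gives 0.5(5.95+t) = t, so 0.50·t = 0.5×5.95.
t* = 0.5×5.95/0.50 = 5.95 min.

5.95 min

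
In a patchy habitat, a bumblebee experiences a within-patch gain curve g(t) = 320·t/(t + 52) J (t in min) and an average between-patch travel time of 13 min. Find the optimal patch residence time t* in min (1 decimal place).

Optimal t* satisfies g'(t*) = g(t*)/(T + t*).
g'(t) = 320·52/(t + 52)². Setting 320·52/(t+52)² = 320t/[(t+52)(13+t)] gives 52(13+t) = t(t+52), so t² = 52×13 = 676.
t* = √676 = 26 min.

26.0 min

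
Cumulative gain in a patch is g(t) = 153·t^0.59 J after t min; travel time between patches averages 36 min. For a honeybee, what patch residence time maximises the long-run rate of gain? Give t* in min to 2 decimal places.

51.80 min

Optimal t* satisfies g'(t*) = g(t*)/(T + t*).
g'(t) = 0.59·153·t^-0.41. Setting 0.59·153·t^-0.41 = 153·t^0.59/(36+t) gives 0.59(36+t) = t, so 0.41·t = 0.59×36.
t* = 0.59×36/0.41 = 51.8 min.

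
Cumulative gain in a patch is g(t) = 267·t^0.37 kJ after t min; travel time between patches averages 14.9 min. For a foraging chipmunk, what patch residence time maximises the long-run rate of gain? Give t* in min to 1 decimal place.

By the marginal value theorem, leave when the instantaneous gain rate g'(t) equals the habitat-wide average g(t)/(T + t).
g'(t) = 0.37·267·t^-0.63. Setting 0.37·267·t^-0.63 = 267·t^0.37/(14.9+t) gives 0.37(14.9+t) = t, so 0.63·t = 0.37×14.9.
t* = 0.37×14.9/0.63 = 8.751 min.

8.8 min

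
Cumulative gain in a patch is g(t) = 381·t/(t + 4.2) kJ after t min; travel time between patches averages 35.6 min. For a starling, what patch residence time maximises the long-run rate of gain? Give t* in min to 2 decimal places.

Maximise g(t)/(T+t): set derivative to zero → g'(t)(T+t) = g(t).
g'(t) = 381·4.2/(t + 4.2)². Setting 381·4.2/(t+4.2)² = 381t/[(t+4.2)(35.6+t)] gives 4.2(35.6+t) = t(t+4.2), so t² = 4.2×35.6 = 149.5.
t* = √149.5 = 12.23 min.

12.23 min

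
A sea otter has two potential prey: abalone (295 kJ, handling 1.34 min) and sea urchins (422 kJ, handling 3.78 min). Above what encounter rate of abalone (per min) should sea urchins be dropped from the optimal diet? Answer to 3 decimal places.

0.768 per min

Drop sea urchins once their profitability E₂/h₂ falls below the rate achievable on abalone alone: E₂/h₂ = λE₁/(1 + λh₁).
Solve for λ: λE₁h₂ = E₂(1 + λh₁) → λ(E₁h₂ − E₂h₁) = E₂ → λ = E₂/(E₁h₂ − E₂h₁).
λ = 422/(295×3.78 − 422×1.34) = 422/549.6 = 0.7678 per min.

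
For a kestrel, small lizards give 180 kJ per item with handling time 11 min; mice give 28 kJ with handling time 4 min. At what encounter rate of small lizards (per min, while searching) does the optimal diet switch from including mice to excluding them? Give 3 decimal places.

0.068 per min

The zero-one rule: include mice iff E₂/h₂ > λE₁/(1+λh₁). Equality gives the switch point.
λE₁h₂ = E₂ + λE₂h₁ ⇒ λ = E₂/(E₁h₂ − E₂h₁) = 28/(720 − 308) = 0.06796 per min.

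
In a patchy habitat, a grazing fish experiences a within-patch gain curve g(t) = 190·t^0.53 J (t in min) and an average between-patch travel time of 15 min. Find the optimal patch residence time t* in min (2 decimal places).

Optimal t* satisfies g'(t*) = g(t*)/(T + t*).
g'(t) = 0.53·190·t^-0.47. Setting 0.53·190·t^-0.47 = 190·t^0.53/(15+t) gives 0.53(15+t) = t, so 0.47·t = 0.53×15.
t* = 0.53×15/0.47 = 16.91 min.

16.91 min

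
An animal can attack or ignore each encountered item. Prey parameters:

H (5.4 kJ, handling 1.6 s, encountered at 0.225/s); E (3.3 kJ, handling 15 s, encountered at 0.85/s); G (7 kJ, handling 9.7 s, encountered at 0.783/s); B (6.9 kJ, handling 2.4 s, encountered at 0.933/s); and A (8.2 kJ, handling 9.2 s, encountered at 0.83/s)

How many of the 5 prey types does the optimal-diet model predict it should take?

Rank by E/h (kJ/s): H 3.38, B 2.88, A 0.891, G 0.722, E 0.22. Include each in turn until the next type's E/h falls below the running intake rate.
Rate on top 1: 0.8934. B: 2.88 > 0.8934 → include.
Rate on top 2: 2.126. A: 0.891 < 2.126 → exclude; stop.
Optimal diet: H, B — 2 of 5 types.

2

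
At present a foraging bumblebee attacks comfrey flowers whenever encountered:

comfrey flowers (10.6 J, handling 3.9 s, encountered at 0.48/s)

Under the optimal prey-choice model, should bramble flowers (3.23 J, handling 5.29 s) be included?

On comfrey flowers alone, R = ΣλE/(1+Σλh) = 5.088/2.872 = 1.772 J/s.
Profitability of bramble flowers: 3.23/5.29 = 0.6106 J/s.
Since 0.6106 < R, time spent handling bramble flowers is better spent searching.

No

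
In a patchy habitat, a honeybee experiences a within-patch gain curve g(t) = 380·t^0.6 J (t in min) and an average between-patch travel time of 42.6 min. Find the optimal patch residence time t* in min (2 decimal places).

63.90 min

By the marginal value theorem, leave when the instantaneous gain rate g'(t) equals the habitat-wide average g(t)/(T + t).
g'(t) = 0.6·380·t^-0.4. Setting 0.6·380·t^-0.4 = 380·t^0.6/(42.6+t) gives 0.6(42.6+t) = t, so 0.40·t = 0.6×42.6.
t* = 0.6×42.6/0.40 = 63.9 min.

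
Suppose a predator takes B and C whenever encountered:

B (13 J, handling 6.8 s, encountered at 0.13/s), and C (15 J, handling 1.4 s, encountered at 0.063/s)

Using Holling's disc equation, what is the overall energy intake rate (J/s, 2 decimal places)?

Energy encountered per unit search time: 0.13×13 + 0.063×15 = 2.635 J/s.
Handling time per unit search time: 0.13×6.8 + 0.063×1.4 = 0.9722.
Rate = 2.635/(1 + 0.9722) = 1.336 J/s.

1.34 J/s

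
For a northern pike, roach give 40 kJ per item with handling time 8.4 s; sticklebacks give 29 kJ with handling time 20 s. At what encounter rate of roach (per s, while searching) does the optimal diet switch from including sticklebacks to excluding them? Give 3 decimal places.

0.052 per s

The zero-one rule: include sticklebacks iff E₂/h₂ > λE₁/(1+λh₁). Equality gives the switch point.
λE₁h₂ = E₂ + λE₂h₁ ⇒ λ = E₂/(E₁h₂ − E₂h₁) = 29/(800 − 243.6) = 0.05212 per s.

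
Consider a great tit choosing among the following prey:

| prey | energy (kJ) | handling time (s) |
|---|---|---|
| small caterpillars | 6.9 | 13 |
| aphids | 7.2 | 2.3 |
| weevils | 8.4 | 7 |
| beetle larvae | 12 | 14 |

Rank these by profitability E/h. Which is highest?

In descending order of E/h:
aphids: 7.2/2.3 = 3.13 kJ/s
weevils: 8.4/7 = 1.2 kJ/s
beetle larvae: 12/14 = 0.857 kJ/s
small caterpillars: 6.9/13 = 0.531 kJ/s

aphids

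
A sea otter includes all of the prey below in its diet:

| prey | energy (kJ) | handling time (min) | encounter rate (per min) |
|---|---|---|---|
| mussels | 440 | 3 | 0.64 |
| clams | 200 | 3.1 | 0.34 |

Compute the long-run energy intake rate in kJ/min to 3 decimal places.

Energy encountered per unit search time: 0.64×440 + 0.34×200 = 349.6 kJ/min.
Handling time per unit search time: 0.64×3 + 0.34×3.1 = 2.974.
Rate = 349.6/(1 + 2.974) = 87.97 kJ/min.

87.972 kJ/min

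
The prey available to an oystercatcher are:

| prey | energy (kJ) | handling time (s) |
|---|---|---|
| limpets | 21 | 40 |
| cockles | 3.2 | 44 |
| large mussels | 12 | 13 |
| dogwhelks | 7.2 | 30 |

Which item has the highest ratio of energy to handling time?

large mussels

Profitability E/h (kJ/s): limpets = 21/40 = 0.525, cockles = 3.2/44 = 0.0727, large mussels = 12/13 = 0.923, dogwhelks = 7.2/30 = 0.24.
Ranked: large mussels > limpets > dogwhelks > cockles.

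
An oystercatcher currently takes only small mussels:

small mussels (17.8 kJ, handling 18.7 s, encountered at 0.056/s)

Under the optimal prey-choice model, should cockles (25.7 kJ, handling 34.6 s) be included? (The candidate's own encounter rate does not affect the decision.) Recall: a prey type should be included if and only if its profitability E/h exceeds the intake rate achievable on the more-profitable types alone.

On small mussels alone, R = ΣλE/(1+Σλh) = 0.9968/2.047 = 0.4869 kJ/s.
Profitability of cockles: 25.7/34.6 = 0.7428 kJ/s.
0.7428 > 0.4869, so adding cockles raises the average — include it.

Yes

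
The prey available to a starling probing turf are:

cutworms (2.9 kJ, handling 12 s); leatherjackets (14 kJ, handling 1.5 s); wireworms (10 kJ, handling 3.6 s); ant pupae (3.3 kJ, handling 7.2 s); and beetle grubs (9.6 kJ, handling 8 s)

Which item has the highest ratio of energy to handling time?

In descending order of E/h:
leatherjackets: 14/1.5 = 9.33 kJ/s
wireworms: 10/3.6 = 2.78 kJ/s
beetle grubs: 9.6/8 = 1.2 kJ/s
ant pupae: 3.3/7.2 = 0.458 kJ/s
cutworms: 2.9/12 = 0.242 kJ/s

leatherjackets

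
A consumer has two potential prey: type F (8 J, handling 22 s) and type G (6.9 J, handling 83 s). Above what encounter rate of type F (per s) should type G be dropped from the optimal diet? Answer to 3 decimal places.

0.013 per s

Drop type G once their profitability E₂/h₂ falls below the rate achievable on type F alone: E₂/h₂ = λE₁/(1 + λh₁).
Solve for λ: λE₁h₂ = E₂(1 + λh₁) → λ(E₁h₂ − E₂h₁) = E₂ → λ = E₂/(E₁h₂ − E₂h₁).
λ = 6.9/(8×83 − 6.9×22) = 6.9/512.2 = 0.01347 per s.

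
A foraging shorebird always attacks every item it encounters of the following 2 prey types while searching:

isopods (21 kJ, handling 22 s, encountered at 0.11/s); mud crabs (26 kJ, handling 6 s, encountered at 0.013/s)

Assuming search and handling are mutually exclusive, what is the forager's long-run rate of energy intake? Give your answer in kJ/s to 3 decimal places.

R = (0.11×21 + 0.013×26) / (1 + 0.11×22 + 0.013×6) = 2.648/3.498 = 0.757 kJ/s.

0.757 kJ/s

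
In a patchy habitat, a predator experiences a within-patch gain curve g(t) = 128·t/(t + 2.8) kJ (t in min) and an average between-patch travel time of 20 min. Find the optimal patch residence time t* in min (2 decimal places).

7.48 min

Maximise g(t)/(T+t): set derivative to zero → g'(t)(T+t) = g(t).
g'(t) = 128·2.8/(t + 2.8)². Setting 128·2.8/(t+2.8)² = 128t/[(t+2.8)(20+t)] gives 2.8(20+t) = t(t+2.8), so t² = 2.8×20 = 56.
t* = √56 = 7.483 min.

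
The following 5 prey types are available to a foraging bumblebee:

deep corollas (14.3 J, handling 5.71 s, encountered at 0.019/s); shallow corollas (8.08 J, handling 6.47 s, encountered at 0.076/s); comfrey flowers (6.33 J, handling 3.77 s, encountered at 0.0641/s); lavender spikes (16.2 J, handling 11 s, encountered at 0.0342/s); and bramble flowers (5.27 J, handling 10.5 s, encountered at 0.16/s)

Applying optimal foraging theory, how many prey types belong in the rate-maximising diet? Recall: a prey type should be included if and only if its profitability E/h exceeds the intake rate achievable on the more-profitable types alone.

Profitabilities (E/h, J/s): deep corollas 2.5, comfrey flowers 1.68, lavender spikes 1.47, shallow corollas 1.25, bramble flowers 0.502. Add prey in this order while the next type's profitability exceeds the intake rate on those already taken.
Rate on top 1: 0.2451. comfrey flowers: 1.68 > 0.2451 → include.
Rate on top 2: 0.5018. lavender spikes: 1.47 > 0.5018 → include.
Rate on top 3: 0.7134. shallow corollas: 1.25 > 0.7134 → include.
Rate on top 4: 0.8321. bramble flowers: 0.502 < 0.8321 → exclude; stop.
Optimal diet: deep corollas, comfrey flowers, lavender spikes, shallow corollas — 4 of 5 types.

4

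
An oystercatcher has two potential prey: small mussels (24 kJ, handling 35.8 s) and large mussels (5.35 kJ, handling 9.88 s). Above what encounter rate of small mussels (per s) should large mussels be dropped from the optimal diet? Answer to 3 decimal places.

The zero-one rule: include large mussels iff E₂/h₂ > λE₁/(1+λh₁). Equality gives the switch point.
λE₁h₂ = E₂ + λE₂h₁ ⇒ λ = E₂/(E₁h₂ − E₂h₁) = 5.35/(237.1 − 191.5) = 0.1174 per s.

0.117 per s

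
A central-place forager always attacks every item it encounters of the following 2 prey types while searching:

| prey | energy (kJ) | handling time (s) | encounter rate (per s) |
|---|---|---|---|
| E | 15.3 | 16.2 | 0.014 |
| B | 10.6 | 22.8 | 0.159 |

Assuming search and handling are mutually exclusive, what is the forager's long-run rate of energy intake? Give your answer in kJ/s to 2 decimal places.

Energy encountered per unit search time: 0.014×15.3 + 0.159×10.6 = 1.9 kJ/s.
Handling time per unit search time: 0.014×16.2 + 0.159×22.8 = 3.852.
Rate = 1.9/(1 + 3.852) = 0.3915 kJ/s.

0.39 kJ/s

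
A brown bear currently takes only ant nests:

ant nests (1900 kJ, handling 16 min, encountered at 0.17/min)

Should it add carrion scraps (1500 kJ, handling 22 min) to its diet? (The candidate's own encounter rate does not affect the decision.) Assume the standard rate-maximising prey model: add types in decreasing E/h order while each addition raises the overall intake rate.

No

Intake rate on the current diet: R = (0.17×1900) / (1 + 0.17×16) = 323/3.72 = 86.83 kJ/min.
carrion scraps: E/h = 1500/22 = 68.18 kJ/min.
68.18 < 86.83, so adding carrion scraps would lower the average — exclude it.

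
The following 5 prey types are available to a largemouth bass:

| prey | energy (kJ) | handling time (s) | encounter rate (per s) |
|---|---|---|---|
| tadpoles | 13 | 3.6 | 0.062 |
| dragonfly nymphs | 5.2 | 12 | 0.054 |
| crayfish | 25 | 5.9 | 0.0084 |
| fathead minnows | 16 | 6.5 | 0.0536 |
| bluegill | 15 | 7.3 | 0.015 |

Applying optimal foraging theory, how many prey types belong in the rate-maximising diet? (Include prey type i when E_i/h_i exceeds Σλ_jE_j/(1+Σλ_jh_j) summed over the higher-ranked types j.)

E/h in descending order: crayfish 4.24, tadpoles 3.61, fathead minnows 2.46, bluegill 2.05, dragonfly nymphs 0.433 kJ/s. The optimal diet is the largest prefix of this list for which every included type satisfies E_i/h_i > R on the types above it.
Rate on top 1: 0.2001. tadpoles: 3.61 > 0.2001 → include.
Rate on top 2: 0.7983. fathead minnows: 2.46 > 0.7983 → include.
Rate on top 3: 1.156. bluegill: 2.05 > 1.156 → include.
Rate on top 4: 1.213. dragonfly nymphs: 0.433 < 1.213 → exclude; stop.
Optimal diet: crayfish, tadpoles, fathead minnows, bluegill — 4 of 5 types.

4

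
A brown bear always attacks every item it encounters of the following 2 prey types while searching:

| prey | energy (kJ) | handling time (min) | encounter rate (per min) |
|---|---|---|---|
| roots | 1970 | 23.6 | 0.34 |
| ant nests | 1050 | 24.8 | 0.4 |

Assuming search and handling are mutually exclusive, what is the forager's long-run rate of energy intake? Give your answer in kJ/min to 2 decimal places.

Energy encountered per unit search time: 0.34×1970 + 0.4×1050 = 1090 kJ/min.
Handling time per unit search time: 0.34×23.6 + 0.4×24.8 = 17.94.
Rate = 1090/(1 + 17.94) = 57.53 kJ/min.

57.53 kJ/min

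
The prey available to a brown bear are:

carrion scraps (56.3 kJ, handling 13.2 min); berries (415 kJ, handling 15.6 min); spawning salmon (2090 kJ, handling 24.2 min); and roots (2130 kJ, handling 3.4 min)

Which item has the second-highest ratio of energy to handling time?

spawning salmon

Profitability E/h (kJ/min): carrion scraps = 56.3/13.2 = 4.27, berries = 415/15.6 = 26.6, spawning salmon = 2090/24.2 = 86.4, roots = 2130/3.4 = 626.
Ranked: roots > spawning salmon > berries > carrion scraps.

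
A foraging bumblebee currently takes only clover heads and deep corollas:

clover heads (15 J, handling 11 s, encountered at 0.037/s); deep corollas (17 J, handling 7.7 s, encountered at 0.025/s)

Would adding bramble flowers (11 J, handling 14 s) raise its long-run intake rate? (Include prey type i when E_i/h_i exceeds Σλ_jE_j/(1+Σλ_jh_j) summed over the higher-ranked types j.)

Yes

Current rate: (0.037×15 + 0.025×17)/(1 + 0.037×11 + 0.025×7.7) = 0.6127 J/s.
bramble flowers: E/h = 11/14 = 0.7857 J/s.
Since 0.7857 > R, including bramble flowers increases the long-run rate.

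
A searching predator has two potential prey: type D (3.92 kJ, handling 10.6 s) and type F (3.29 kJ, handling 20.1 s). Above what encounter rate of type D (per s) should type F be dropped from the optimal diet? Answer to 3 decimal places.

At the threshold, the rate on type D alone equals the profitability of type F: λ·3.92/(1 + λ·10.6) = 3.29/20.1 = 0.1637.
Rearranging, λ(3.92 − 0.1637×10.6) = 0.1637, so λ = 0.1637/2.185 = 0.07491 per s.

0.075 per s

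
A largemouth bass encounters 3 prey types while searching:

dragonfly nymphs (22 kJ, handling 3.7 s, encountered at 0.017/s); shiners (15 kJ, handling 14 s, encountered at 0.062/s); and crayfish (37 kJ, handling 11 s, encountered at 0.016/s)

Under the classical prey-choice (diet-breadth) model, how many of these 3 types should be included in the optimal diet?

3

Profitabilities (E/h, kJ/s): dragonfly nymphs 5.95, crayfish 3.36, shiners 1.07. Add prey in this order while the next type's profitability exceeds the intake rate on those already taken.
Rate on top 1: 0.3519. crayfish: 3.36 > 0.3519 → include.
Rate on top 2: 0.7797. shiners: 1.07 > 0.7797 → include.
Optimal diet: dragonfly nymphs, crayfish, shiners — 3 of 3 types.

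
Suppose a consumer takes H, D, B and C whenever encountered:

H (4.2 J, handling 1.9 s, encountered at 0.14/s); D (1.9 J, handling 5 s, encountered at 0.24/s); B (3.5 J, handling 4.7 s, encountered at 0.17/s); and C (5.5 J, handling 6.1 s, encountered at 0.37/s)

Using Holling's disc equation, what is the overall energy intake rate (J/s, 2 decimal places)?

0.67 J/s

R = (0.14×4.2 + 0.24×1.9 + 0.17×3.5 + 0.37×5.5) / (1 + 0.14×1.9 + 0.24×5 + 0.17×4.7 + 0.37×6.1) = 3.674/5.522 = 0.6653 J/s.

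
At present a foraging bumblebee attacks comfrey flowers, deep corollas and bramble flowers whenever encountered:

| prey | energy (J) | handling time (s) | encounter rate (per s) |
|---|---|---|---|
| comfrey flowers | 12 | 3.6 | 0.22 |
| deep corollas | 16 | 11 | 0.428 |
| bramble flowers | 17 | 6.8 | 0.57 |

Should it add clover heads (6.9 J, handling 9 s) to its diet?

Current rate: (0.22×12 + 0.428×16 + 0.57×17)/(1 + 0.22×3.6 + 0.428×11 + 0.57×6.8) = 1.848 J/s.
Profitability of clover heads: 6.9/9 = 0.7667 J/s.
0.7667 < 1.848, so adding clover heads would lower the average — exclude it.

No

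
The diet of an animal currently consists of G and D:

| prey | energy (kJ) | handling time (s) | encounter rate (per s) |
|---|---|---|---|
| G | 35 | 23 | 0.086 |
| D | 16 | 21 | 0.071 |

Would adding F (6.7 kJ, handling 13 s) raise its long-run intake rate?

Intake rate on the current diet: R = (0.086×35 + 0.071×16) / (1 + 0.086×23 + 0.071×21) = 4.146/4.469 = 0.9277 kJ/s.
F: E/h = 6.7/13 = 0.5154 kJ/s.
0.5154 < 0.9277, so adding F would lower the average — exclude it.

No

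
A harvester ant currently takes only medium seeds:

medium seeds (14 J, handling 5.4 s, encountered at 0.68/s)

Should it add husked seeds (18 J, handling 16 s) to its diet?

Current rate: (0.68×14)/(1 + 0.68×5.4) = 2.038 J/s.
Profitability of husked seeds: 18/16 = 1.125 J/s.
Since 1.125 < R, time spent handling husked seeds is better spent searching.

No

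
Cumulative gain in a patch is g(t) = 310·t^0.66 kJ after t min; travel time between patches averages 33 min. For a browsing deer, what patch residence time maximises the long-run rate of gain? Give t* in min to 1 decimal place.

Maximise g(t)/(T+t): set derivative to zero → g'(t)(T+t) = g(t).
g'(t) = 0.66·310·t^-0.34. Setting 0.66·310·t^-0.34 = 310·t^0.66/(33+t) gives 0.66(33+t) = t, so 0.34·t = 0.66×33.
t* = 0.66×33/0.34 = 64.06 min.

64.1 min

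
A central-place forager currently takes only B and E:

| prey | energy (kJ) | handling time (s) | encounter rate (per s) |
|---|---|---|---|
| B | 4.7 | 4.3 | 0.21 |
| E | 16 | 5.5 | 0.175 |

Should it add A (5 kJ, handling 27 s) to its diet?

No

Current rate: (0.21×4.7 + 0.175×16)/(1 + 0.21×4.3 + 0.175×5.5) = 1.322 kJ/s.
A: E/h = 5/27 = 0.1852 kJ/s.
Since 0.1852 < R, time spent handling A is better spent searching.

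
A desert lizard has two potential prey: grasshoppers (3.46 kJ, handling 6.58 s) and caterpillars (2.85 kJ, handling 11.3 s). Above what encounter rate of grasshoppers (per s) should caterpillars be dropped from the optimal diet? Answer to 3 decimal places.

0.140 per s

At the threshold, the rate on grasshoppers alone equals the profitability of caterpillars: λ·3.46/(1 + λ·6.58) = 2.85/11.3 = 0.2522.
Rearranging, λ(3.46 − 0.2522×6.58) = 0.2522, so λ = 0.2522/1.8 = 0.1401 per s.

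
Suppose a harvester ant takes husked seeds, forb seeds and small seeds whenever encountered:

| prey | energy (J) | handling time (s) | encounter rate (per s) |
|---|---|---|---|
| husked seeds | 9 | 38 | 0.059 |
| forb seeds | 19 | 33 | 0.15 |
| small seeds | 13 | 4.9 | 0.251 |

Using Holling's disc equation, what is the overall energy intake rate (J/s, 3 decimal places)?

0.705 J/s

R = (0.059×9 + 0.15×19 + 0.251×13) / (1 + 0.059×38 + 0.15×33 + 0.251×4.9) = 6.644/9.422 = 0.7052 J/s.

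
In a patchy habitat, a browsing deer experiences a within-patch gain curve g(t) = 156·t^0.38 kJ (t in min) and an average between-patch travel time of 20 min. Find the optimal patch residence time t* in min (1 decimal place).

12.3 min

By the marginal value theorem, leave when the instantaneous gain rate g'(t) equals the habitat-wide average g(t)/(T + t).
g'(t) = 0.38·156·t^-0.62. Setting 0.38·156·t^-0.62 = 156·t^0.38/(20+t) gives 0.38(20+t) = t, so 0.62·t = 0.38×20.
t* = 0.38×20/0.62 = 12.26 min.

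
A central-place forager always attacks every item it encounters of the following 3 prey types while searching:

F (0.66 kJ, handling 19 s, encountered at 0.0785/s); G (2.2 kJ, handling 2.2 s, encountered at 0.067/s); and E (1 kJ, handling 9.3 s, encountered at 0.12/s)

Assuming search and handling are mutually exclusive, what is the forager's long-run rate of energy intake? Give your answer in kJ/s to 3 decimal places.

Energy encountered per unit search time: 0.0785×0.66 + 0.067×2.2 + 0.12×1 = 0.3192 kJ/s.
Handling time per unit search time: 0.0785×19 + 0.067×2.2 + 0.12×9.3 = 2.755.
Rate = 0.3192/(1 + 2.755) = 0.08501 kJ/s.

0.085 kJ/s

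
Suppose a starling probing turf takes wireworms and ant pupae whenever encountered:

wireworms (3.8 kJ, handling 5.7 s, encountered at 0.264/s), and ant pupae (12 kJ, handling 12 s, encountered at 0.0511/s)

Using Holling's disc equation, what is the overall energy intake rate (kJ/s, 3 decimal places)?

0.518 kJ/s

Energy encountered per unit search time: 0.264×3.8 + 0.0511×12 = 1.616 kJ/s.
Handling time per unit search time: 0.264×5.7 + 0.0511×12 = 2.118.
Rate = 1.616/(1 + 2.118) = 0.5184 kJ/s.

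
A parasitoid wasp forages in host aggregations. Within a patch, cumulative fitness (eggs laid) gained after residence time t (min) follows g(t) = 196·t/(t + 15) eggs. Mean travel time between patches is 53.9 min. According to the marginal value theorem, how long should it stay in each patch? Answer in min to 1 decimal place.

28.4 min

Optimal t* satisfies g'(t*) = g(t*)/(T + t*).
g'(t) = 196·15/(t + 15)². Setting 196·15/(t+15)² = 196t/[(t+15)(53.9+t)] gives 15(53.9+t) = t(t+15), so t² = 15×53.9 = 808.5.
t* = √808.5 = 28.43 min.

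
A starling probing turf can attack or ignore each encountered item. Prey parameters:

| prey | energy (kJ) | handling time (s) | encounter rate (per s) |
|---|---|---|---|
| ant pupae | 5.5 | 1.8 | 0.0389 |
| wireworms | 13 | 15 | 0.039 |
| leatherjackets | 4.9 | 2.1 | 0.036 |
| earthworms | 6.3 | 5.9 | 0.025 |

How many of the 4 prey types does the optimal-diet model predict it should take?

E/h in descending order: ant pupae 3.06, leatherjackets 2.33, earthworms 1.07, wireworms 0.867 kJ/s. The optimal diet is the largest prefix of this list for which every included type satisfies E_i/h_i > R on the types above it.
Rate on top 1: 0.1999. leatherjackets: 2.33 > 0.1999 → include.
Rate on top 2: 0.3407. earthworms: 1.07 > 0.3407 → include.
Rate on top 3: 0.4237. wireworms: 0.867 > 0.4237 → include.
Optimal diet: ant pupae, leatherjackets, earthworms, wireworms — 4 of 4 types.

4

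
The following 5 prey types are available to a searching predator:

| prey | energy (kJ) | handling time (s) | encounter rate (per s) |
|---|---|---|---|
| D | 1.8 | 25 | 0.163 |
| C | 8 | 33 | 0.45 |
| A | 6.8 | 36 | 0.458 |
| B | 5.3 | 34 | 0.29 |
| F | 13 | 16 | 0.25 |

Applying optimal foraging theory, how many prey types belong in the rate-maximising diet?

1

Rank by E/h (kJ/s): F 0.812, C 0.242, A 0.189, B 0.156, D 0.072. Include each in turn until the next type's E/h falls below the running intake rate.
Rate on top 1: 0.65. C: 0.242 < 0.65 → exclude; stop.
Optimal diet: F — 1 of 5 types.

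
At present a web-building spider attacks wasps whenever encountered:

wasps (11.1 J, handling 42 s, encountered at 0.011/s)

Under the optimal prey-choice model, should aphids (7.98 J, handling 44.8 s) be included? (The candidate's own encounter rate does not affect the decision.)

On wasps alone, R = ΣλE/(1+Σλh) = 0.1221/1.462 = 0.08352 J/s.
aphids: E/h = 7.98/44.8 = 0.1781 J/s.
0.1781 > 0.08352, so adding aphids raises the average — include it.

Yes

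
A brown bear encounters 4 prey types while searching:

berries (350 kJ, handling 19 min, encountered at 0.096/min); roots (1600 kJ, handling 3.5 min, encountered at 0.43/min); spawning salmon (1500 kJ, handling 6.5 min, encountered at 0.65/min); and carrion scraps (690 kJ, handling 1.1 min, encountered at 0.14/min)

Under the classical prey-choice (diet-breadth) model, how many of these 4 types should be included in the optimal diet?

2

Profitabilities (E/h, kJ/min): carrion scraps 627, roots 457, spawning salmon 231, berries 18.4. Add prey in this order while the next type's profitability exceeds the intake rate on those already taken.
Rate on top 1: 83.71. roots: 457 > 83.71 → include.
Rate on top 2: 295.1. spawning salmon: 231 < 295.1 → exclude; stop.
Optimal diet: carrion scraps, roots — 2 of 4 types.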